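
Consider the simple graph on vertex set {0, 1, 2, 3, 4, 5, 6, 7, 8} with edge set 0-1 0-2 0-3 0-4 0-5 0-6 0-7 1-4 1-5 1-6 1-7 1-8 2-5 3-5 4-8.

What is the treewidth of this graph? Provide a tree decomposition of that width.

Treewidth 2.
One such decomposition:
Bags: B1 = {0, 2, 5}  B2 = {0, 1, 5}  B3 = {0, 1, 6}  B4 = {0, 1, 4}  B5 = {0, 3, 5}  B6 = {1, 4, 8}  B7 = {0, 1, 7}
Tree: B1–B2, B2–B3, B2–B4, B2–B5, B4–B6, B2–B7

The largest bag has 3 vertices, giving width 2; this decomposition certifies tw(G) ≤ 2. On the other hand G contains the 3-clique {0, 1, 4}. A clique must lie in a single bag of any decomposition, so no decomposition can have width below 2. Therefore the treewidth is 2.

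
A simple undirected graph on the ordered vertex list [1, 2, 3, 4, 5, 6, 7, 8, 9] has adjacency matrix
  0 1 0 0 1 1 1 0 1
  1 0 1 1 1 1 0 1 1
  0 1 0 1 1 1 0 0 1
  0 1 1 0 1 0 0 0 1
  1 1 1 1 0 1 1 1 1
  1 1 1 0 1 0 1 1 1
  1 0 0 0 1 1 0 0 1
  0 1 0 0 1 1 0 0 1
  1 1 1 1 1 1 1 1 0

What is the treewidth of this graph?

A width-4 tree decomposition is:
Bags: B1 = {2, 3, 4, 5, 9}  B2 = {2, 3, 5, 6, 9}  B3 = {1, 2, 5, 6, 9}  B4 = {1, 5, 6, 7, 9}  B5 = {2, 5, 6, 8, 9}
Tree: B1–B2, B2–B3, B3–B4, B2–B5
Every bag has size at most 5, so the width is 5 − 1 = 4 and tw(G) ≤ 4. On the other hand G contains the 5-clique {2, 3, 4, 5, 9}. A clique must lie in a single bag of any decomposition, so no decomposition can have width below 4. The upper and lower bounds meet at 4, so that is the treewidth.

4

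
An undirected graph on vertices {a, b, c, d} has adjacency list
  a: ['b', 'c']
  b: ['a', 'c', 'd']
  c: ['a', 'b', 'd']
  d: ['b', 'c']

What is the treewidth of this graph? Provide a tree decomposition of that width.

Every bag has size at most 3, so the width is 3 − 1 = 2 and tw(G) ≤ 2. For the lower bound, the 3 vertices {b, c, d} are pairwise adjacent, and any tree decomposition puts a clique entirely inside one bag — forcing width ≥ 2. Therefore the treewidth is 2.

Treewidth 2.
One optimal decomposition is:
Bags: B1 = {b, c, d}  B2 = {a, b, c}
Tree: B1–B2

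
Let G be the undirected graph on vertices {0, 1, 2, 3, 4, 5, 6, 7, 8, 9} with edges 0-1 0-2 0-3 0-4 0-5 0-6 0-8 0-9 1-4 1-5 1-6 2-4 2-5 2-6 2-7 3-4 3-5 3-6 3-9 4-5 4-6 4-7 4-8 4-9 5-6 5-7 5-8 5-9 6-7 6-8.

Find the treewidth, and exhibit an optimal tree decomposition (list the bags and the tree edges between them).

Every bag has size at most 5, so the width is 5 − 1 = 4 and tw(G) ≤ 4. Conversely, {0, 3, 4, 5, 9} is a clique of size 5, and the vertices of any clique must share a bag in every tree decomposition; so some bag has ≥ 5 vertices and tw(G) ≥ 4. The upper and lower bounds meet at 4, so that is the treewidth.

Treewidth 4.
One such decomposition:
Bags: B1 = {0, 1, 4, 5, 6}  B2 = {0, 4, 5, 6, 8}  B3 = {0, 3, 4, 5, 6}  B4 = {0, 2, 4, 5, 6}  B5 = {0, 3, 4, 5, 9}  B6 = {2, 4, 5, 6, 7}
Tree: B1–B2, B1–B3, B3–B4, B3–B5, B4–B6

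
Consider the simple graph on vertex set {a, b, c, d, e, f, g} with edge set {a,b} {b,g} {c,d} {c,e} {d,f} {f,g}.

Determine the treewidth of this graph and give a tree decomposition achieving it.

Treewidth 1.
One such decomposition:
Bags: B1 = {c, e}  B2 = {c, d}  B3 = {d, f}  B4 = {f, g}  B5 = {b, g}  B6 = {a, b}
Tree: B1–B2, B2–B3, B3–B4, B4–B5, B5–B6

Every bag has size at most 2, so the width is 2 − 1 = 1 and tw(G) ≤ 1. Any graph with an edge has treewidth ≥ 1, and G has the edge e–c. Therefore the treewidth is 1.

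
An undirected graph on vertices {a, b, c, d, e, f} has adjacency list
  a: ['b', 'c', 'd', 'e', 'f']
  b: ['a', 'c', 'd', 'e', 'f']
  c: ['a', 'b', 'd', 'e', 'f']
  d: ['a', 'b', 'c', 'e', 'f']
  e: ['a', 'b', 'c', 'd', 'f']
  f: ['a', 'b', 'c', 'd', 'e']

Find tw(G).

A width-5 tree decomposition is:
Bags: B1 = {a, b, c, d, e, f}
Tree: (single bag)
A single bag containing all 6 vertices is trivially a valid decomposition of width 5. For the lower bound, the 6 vertices {a, b, c, d, e, f} are pairwise adjacent, and any tree decomposition puts a clique entirely inside one bag — forcing width ≥ 5. Therefore the treewidth is 5.

5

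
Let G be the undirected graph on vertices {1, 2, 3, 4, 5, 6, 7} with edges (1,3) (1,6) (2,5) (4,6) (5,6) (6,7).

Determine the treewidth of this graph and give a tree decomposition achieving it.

Treewidth 1.
Bags: B1 = {5, 6}  B2 = {6, 7}  B3 = {2, 5}  B4 = {1, 6}  B5 = {1, 3}  B6 = {4, 6}
Tree: B1–B2, B1–B3, B2–B4, B4–B5, B4–B6

The largest bag has 2 vertices, giving width 1; this decomposition certifies tw(G) ≤ 1. Any graph with an edge has treewidth ≥ 1, and G has the edge 6–5. Combining the bounds, tw(G) = 1.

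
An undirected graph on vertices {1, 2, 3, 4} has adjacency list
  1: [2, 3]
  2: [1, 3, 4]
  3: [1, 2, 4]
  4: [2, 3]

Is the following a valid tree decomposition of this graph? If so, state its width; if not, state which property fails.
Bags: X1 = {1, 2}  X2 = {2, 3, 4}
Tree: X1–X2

No — edge (3,1) lies in no bag.

A tree decomposition must satisfy three properties: every vertex lies in some bag; for every edge, both endpoints lie together in some bag; and for every vertex, the bags containing it form a connected subtree. Here edge (3,1) lies in no bag, so the decomposition is invalid.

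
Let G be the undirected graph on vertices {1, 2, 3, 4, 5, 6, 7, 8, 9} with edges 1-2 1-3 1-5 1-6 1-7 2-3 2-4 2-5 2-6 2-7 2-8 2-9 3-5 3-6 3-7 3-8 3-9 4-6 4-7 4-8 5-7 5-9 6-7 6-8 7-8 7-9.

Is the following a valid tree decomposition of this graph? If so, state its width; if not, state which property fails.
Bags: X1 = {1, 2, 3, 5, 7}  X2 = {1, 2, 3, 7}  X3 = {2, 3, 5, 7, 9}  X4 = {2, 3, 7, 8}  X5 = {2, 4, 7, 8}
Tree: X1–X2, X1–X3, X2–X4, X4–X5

No — vertex 6 appears in no bag.

A tree decomposition must satisfy three properties: every vertex lies in some bag; for every edge, both endpoints lie together in some bag; and for every vertex, the bags containing it form a connected subtree. Here vertex 6 appears in no bag, so the decomposition is invalid.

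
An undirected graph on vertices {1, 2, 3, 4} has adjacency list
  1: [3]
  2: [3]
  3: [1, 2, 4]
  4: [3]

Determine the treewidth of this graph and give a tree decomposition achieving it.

Treewidth 1.
One such decomposition:
Bags: B1 = {3, 4}  B2 = {2, 3}  B3 = {1, 3}
Tree: B1–B2, B1–B3

Each bag holds 2 vertices, so the decomposition has width 1, which upper-bounds the treewidth. Since G has at least one edge (e.g. 4–3), it is not an edgeless graph, so tw(G) ≥ 1. The upper and lower bounds meet at 1, so that is the treewidth.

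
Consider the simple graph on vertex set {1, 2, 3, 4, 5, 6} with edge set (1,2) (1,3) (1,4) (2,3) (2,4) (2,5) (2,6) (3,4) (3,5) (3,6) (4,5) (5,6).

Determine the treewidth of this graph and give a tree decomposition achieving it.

The largest bag has 4 vertices, giving width 3; this decomposition certifies tw(G) ≤ 3. Conversely, {1, 2, 3, 4} is a clique of size 4, and the vertices of any clique must share a bag in every tree decomposition; so some bag has ≥ 4 vertices and tw(G) ≥ 3. Therefore the treewidth is 3.

Treewidth 3.
Bags: B1 = {1, 2, 3, 4}  B2 = {2, 3, 4, 5}  B3 = {2, 3, 5, 6}
Tree: B1–B2, B2–B3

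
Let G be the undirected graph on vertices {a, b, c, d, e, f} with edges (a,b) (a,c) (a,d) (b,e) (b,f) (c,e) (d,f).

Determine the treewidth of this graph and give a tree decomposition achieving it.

Each bag holds 3 vertices, so the decomposition has width 2, which upper-bounds the treewidth. Since f–d–a–b–f is a cycle in G, G is not acyclic. Forests are exactly the graphs of treewidth ≤ 1, so tw(G) ≥ 2. Combining the bounds, tw(G) = 2.

Treewidth 2.
Bags: B1 = {b, d, f}  B2 = {a, b, d}  B3 = {a, b, e}  B4 = {a, c, e}
Tree: B1–B2, B2–B3, B3–B4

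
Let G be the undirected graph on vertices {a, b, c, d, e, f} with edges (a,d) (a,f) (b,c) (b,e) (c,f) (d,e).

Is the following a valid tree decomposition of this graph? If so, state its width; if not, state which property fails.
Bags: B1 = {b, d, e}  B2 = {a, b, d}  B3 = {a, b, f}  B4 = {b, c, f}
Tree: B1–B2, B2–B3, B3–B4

Yes; width 2.

Every vertex of G appears in some bag (union = {a, b, c, d, e, f}); every edge is covered by a bag; and for each vertex v the set of bags containing v is connected in the bag tree. The decomposition is therefore valid. The largest bag has 3 vertices, so the width is 2.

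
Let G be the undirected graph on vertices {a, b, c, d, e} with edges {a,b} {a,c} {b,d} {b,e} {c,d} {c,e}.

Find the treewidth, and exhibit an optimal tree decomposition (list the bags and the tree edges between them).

Each bag holds 3 vertices, so the decomposition has width 2, which upper-bounds the treewidth. For the lower bound, G contains the cycle d–b–a–c–d, so G is not a forest; only forests have treewidth ≤ 1, hence tw(G) ≥ 2. Combining the bounds, tw(G) = 2.

Treewidth 2.
One such decomposition:
Bags: B1 = {b, c, d}  B2 = {a, b, c}  B3 = {b, c, e}
Tree: B1–B2, B2–B3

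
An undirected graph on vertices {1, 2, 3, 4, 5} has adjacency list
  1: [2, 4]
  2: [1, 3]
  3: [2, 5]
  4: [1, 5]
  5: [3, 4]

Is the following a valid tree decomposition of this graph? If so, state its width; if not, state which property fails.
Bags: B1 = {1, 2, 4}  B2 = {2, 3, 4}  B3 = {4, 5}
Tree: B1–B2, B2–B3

A tree decomposition must satisfy three properties: every vertex lies in some bag; for every edge, both endpoints lie together in some bag; and for every vertex, the bags containing it form a connected subtree. Here edge (3,5) lies in no bag, so the decomposition is invalid.

No — edge (3,5) lies in no bag.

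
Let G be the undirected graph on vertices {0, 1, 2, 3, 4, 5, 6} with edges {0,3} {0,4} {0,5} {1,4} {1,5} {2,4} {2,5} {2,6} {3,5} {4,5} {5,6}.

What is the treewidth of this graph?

2

A width-2 tree decomposition is:
Bags: B1 = {2, 4, 5}  B2 = {0, 4, 5}  B3 = {0, 3, 5}  B4 = {1, 4, 5}  B5 = {2, 5, 6}
Tree: B1–B2, B2–B3, B2–B4, B1–B5
Each bag holds 3 vertices, so the decomposition has width 2, which upper-bounds the treewidth. For the lower bound, the 3 vertices {0, 3, 5} are pairwise adjacent, and any tree decomposition puts a clique entirely inside one bag — forcing width ≥ 2. The upper and lower bounds meet at 2, so that is the treewidth.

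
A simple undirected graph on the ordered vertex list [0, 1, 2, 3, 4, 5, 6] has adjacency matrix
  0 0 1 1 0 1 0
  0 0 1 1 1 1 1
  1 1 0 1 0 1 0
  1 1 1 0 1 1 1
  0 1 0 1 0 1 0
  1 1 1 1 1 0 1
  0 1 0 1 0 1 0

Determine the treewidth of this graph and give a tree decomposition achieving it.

Treewidth 3.
Bags: B1 = {1, 3, 4, 5}  B2 = {1, 2, 3, 5}  B3 = {1, 3, 5, 6}  B4 = {0, 2, 3, 5}
Tree: B1–B2, B1–B3, B2–B4

The largest bag has 4 vertices, giving width 3; this decomposition certifies tw(G) ≤ 3. For the lower bound, the 4 vertices {0, 2, 3, 5} are pairwise adjacent, and any tree decomposition puts a clique entirely inside one bag — forcing width ≥ 3. Hence tw(G) = 3 exactly.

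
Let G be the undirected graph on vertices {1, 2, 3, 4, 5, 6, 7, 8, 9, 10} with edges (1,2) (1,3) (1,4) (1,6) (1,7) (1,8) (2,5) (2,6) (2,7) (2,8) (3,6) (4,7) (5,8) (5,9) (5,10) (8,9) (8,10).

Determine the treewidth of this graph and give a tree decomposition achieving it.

Each bag holds 3 vertices, so the decomposition has width 2, which upper-bounds the treewidth. On the other hand G contains the 3-clique {1, 2, 8}. A clique must lie in a single bag of any decomposition, so no decomposition can have width below 2. Combining the bounds, tw(G) = 2.

Treewidth 2.
Bags: B1 = {1, 2, 8}  B2 = {2, 5, 8}  B3 = {5, 8, 10}  B4 = {1, 2, 6}  B5 = {1, 2, 7}  B6 = {1, 3, 6}  B7 = {5, 8, 9}  B8 = {1, 4, 7}
Tree: B1–B2, B2–B3, B1–B4, B4–B5, B4–B6, B2–B7, B5–B8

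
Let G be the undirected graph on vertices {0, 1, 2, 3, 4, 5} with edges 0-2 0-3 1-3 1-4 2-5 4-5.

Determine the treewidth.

A width-2 tree decomposition is:
Bags: B1 = {0, 2, 5}  B2 = {0, 4, 5}  B3 = {0, 1, 4}  B4 = {0, 1, 3}
Tree: B1–B2, B2–B3, B3–B4
Each bag holds 3 vertices, so the decomposition has width 2, which upper-bounds the treewidth. The edges 0–2–5–4–1–3–0 form a cycle, so G is not a tree and its treewidth is at least 2. Therefore the treewidth is 2.

2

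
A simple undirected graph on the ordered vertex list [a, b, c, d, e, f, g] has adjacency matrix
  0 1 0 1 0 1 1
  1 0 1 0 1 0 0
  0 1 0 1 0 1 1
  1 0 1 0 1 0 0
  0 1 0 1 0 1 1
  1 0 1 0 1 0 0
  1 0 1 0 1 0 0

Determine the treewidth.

3

A width-3 tree decomposition is:
Bags: B1 = {a, b, c, e}  B2 = {a, c, d, e}  B3 = {a, c, e, g}  B4 = {a, c, e, f}
Tree: B1–B2, B2–B3, B3–B4
The largest bag has 4 vertices, giving width 3; this decomposition certifies tw(G) ≤ 3. For the lower bound: the 4 vertex sets {b,e}, {c,d}, {a}, {g} are disjoint, each induces a connected subgraph, and every pair is joined by at least one edge of G. Contracting each set to a single vertex therefore yields K_{4} as a minor, and since treewidth is minor-monotone, tw(G) ≥ tw(K_{4}) = 3. The upper and lower bounds meet at 3, so that is the treewidth.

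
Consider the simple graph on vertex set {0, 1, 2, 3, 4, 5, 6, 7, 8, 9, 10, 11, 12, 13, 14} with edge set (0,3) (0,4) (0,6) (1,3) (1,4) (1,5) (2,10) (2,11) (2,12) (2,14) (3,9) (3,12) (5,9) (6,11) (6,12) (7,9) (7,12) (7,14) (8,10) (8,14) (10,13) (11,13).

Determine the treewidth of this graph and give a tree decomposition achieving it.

Each bag holds 4 vertices, so the decomposition has width 3, which upper-bounds the treewidth. For the lower bound: the 4 vertex sets {8,10,13}, {14}, {2}, {6,7,11,12} are disjoint, each induces a connected subgraph, and every pair is joined by at least one edge of G. Contracting each set to a single vertex therefore yields K_{4} as a minor, and since treewidth is minor-monotone, tw(G) ≥ tw(K_{4}) = 3. Hence tw(G) = 3 exactly.

Treewidth 3.
Bags: B1 = {8, 10, 13, 14}  B2 = {2, 10, 13, 14}  B3 = {2, 11, 13, 14}  B4 = {2, 7, 11, 14}  B5 = {2, 7, 11, 12}  B6 = {6, 7, 11, 12}  B7 = {6, 7, 9, 12}  B8 = {3, 6, 9, 12}  B9 = {0, 3, 6, 9}  B10 = {0, 3, 5, 9}  B11 = {0, 1, 3, 5}  B12 = {0, 1, 4, 5}
Tree: B1–B2, B2–B3, B3–B4, B4–B5, B5–B6, B6–B7, B7–B8, B8–B9, B9–B10, B10–B11, B11–B12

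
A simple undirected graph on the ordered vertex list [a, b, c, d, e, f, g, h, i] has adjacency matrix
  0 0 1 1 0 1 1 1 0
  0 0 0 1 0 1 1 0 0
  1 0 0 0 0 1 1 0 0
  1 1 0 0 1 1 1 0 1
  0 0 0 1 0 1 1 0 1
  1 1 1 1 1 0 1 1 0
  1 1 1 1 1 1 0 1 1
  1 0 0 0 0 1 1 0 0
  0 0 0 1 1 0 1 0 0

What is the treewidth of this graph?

A width-3 tree decomposition is:
Bags: B1 = {d, e, f, g}  B2 = {a, d, f, g}  B3 = {d, e, g, i}  B4 = {b, d, f, g}  B5 = {a, c, f, g}  B6 = {a, f, g, h}
Tree: B1–B2, B1–B3, B2–B4, B2–B5, B5–B6
The largest bag has 4 vertices, giving width 3; this decomposition certifies tw(G) ≤ 3. Conversely, {d, e, f, g} is a clique of size 4, and the vertices of any clique must share a bag in every tree decomposition; so some bag has ≥ 4 vertices and tw(G) ≥ 3. Therefore the treewidth is 3.

3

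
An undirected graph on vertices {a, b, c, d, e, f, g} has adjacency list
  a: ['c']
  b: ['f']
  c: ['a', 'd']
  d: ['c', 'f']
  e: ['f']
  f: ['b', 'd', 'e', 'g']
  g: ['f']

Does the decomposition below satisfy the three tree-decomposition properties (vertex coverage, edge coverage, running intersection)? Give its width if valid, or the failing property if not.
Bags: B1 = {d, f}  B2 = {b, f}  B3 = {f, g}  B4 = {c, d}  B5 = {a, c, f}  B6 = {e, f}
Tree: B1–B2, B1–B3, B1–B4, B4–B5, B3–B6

No — bags containing vertex f are not connected in the tree.

A tree decomposition must satisfy three properties: every vertex lies in some bag; for every edge, both endpoints lie together in some bag; and for every vertex, the bags containing it form a connected subtree. Here bags containing vertex f are not connected in the tree, so the decomposition is invalid.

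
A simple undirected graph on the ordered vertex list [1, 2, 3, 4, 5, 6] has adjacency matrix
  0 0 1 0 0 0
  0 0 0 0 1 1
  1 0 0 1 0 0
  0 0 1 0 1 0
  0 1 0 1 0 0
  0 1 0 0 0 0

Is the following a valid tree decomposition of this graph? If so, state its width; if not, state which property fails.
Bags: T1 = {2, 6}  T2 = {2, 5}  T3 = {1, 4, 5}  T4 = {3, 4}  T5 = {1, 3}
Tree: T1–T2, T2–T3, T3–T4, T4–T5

A tree decomposition must satisfy three properties: every vertex lies in some bag; for every edge, both endpoints lie together in some bag; and for every vertex, the bags containing it form a connected subtree. Here bags containing vertex 1 are not connected in the tree, so the decomposition is invalid.

No — bags containing vertex 1 are not connected in the tree.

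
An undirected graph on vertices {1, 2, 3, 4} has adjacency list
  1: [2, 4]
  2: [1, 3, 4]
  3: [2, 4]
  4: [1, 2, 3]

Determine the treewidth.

A width-2 tree decomposition is:
Bags: B1 = {1, 2, 4}  B2 = {2, 3, 4}
Tree: B1–B2
The largest bag has 3 vertices, giving width 2; this decomposition certifies tw(G) ≤ 2. For the lower bound, the 3 vertices {1, 2, 4} are pairwise adjacent, and any tree decomposition puts a clique entirely inside one bag — forcing width ≥ 2. Combining the bounds, tw(G) = 2.

2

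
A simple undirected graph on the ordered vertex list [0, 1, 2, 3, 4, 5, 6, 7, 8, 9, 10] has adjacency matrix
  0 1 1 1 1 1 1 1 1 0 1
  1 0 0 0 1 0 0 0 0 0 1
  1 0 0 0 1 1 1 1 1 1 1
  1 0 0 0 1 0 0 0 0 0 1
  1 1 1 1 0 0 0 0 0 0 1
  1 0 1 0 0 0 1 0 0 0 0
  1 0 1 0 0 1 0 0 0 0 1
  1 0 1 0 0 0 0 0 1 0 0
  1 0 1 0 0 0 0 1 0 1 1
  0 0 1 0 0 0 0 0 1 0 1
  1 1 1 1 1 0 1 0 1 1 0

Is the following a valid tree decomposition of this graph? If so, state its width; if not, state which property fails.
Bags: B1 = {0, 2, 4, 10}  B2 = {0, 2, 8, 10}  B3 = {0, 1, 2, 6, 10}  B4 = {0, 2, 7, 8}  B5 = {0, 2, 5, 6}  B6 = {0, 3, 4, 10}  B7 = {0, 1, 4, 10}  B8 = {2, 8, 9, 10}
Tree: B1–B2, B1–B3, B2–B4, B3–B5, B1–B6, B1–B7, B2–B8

A tree decomposition must satisfy three properties: every vertex lies in some bag; for every edge, both endpoints lie together in some bag; and for every vertex, the bags containing it form a connected subtree. Here bags containing vertex 1 are not connected in the tree, so the decomposition is invalid.

No — bags containing vertex 1 are not connected in the tree.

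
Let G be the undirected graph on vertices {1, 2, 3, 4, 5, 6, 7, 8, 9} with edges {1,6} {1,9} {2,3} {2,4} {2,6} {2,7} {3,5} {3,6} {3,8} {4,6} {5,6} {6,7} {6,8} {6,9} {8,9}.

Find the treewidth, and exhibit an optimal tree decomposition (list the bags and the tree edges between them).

Treewidth 2.
Bags: B1 = {2, 3, 6}  B2 = {2, 4, 6}  B3 = {2, 6, 7}  B4 = {3, 6, 8}  B5 = {6, 8, 9}  B6 = {1, 6, 9}  B7 = {3, 5, 6}
Tree: B1–B2, B1–B3, B1–B4, B4–B5, B5–B6, B1–B7

Every bag has size at most 3, so the width is 3 − 1 = 2 and tw(G) ≤ 2. For the lower bound, the 3 vertices {1, 6, 9} are pairwise adjacent, and any tree decomposition puts a clique entirely inside one bag — forcing width ≥ 2. Therefore the treewidth is 2.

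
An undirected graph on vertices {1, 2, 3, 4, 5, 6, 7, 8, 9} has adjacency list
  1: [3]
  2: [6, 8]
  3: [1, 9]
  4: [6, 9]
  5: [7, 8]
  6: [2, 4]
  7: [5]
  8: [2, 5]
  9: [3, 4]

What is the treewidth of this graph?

A width-1 tree decomposition is:
Bags: B1 = {1, 3}  B2 = {3, 9}  B3 = {4, 9}  B4 = {4, 6}  B5 = {2, 6}  B6 = {2, 8}  B7 = {5, 8}  B8 = {5, 7}
Tree: B1–B2, B2–B3, B3–B4, B4–B5, B5–B6, B6–B7, B7–B8
Every bag has size at most 2, so the width is 2 − 1 = 1 and tw(G) ≤ 1. G has an edge, so its treewidth is at least 1. Hence tw(G) = 1 exactly.

1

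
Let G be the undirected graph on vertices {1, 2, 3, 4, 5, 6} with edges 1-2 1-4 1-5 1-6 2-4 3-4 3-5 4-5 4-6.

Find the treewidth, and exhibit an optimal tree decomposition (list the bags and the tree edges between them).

The largest bag has 3 vertices, giving width 2; this decomposition certifies tw(G) ≤ 2. For the lower bound, the 3 vertices {1, 2, 4} are pairwise adjacent, and any tree decomposition puts a clique entirely inside one bag — forcing width ≥ 2. Hence tw(G) = 2 exactly.

Treewidth 2.
One optimal decomposition is:
Bags: B1 = {1, 4, 5}  B2 = {3, 4, 5}  B3 = {1, 4, 6}  B4 = {1, 2, 4}
Tree: B1–B2, B1–B3, B1–B4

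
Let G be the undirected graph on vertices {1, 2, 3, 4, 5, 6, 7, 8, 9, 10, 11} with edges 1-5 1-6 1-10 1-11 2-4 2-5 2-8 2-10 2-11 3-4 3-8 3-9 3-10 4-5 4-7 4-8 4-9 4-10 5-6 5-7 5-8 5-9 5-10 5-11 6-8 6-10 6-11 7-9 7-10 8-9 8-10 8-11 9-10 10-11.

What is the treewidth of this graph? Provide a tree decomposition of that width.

Every bag has size at most 5, so the width is 5 − 1 = 4 and tw(G) ≤ 4. For the lower bound, the 5 vertices {3, 4, 8, 9, 10} are pairwise adjacent, and any tree decomposition puts a clique entirely inside one bag — forcing width ≥ 4. Hence tw(G) = 4 exactly.

Treewidth 4.
One optimal decomposition is:
Bags: B1 = {2, 5, 8, 10, 11}  B2 = {2, 4, 5, 8, 10}  B3 = {4, 5, 8, 9, 10}  B4 = {3, 4, 8, 9, 10}  B5 = {4, 5, 7, 9, 10}  B6 = {5, 6, 8, 10, 11}  B7 = {1, 5, 6, 10, 11}
Tree: B1–B2, B2–B3, B3–B4, B3–B5, B1–B6, B6–B7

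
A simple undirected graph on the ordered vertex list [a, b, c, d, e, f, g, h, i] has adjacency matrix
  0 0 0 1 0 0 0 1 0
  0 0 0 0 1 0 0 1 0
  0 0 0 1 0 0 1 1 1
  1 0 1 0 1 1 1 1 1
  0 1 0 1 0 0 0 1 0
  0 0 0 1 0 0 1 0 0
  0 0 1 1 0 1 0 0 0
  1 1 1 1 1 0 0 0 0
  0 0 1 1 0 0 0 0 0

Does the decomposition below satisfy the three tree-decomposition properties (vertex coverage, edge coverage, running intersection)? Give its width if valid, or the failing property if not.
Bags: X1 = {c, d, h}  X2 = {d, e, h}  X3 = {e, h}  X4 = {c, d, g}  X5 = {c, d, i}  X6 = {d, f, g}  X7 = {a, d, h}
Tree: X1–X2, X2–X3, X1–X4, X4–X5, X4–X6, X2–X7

No — vertex b appears in no bag.

A tree decomposition must satisfy three properties: every vertex lies in some bag; for every edge, both endpoints lie together in some bag; and for every vertex, the bags containing it form a connected subtree. Here vertex b appears in no bag, so the decomposition is invalid.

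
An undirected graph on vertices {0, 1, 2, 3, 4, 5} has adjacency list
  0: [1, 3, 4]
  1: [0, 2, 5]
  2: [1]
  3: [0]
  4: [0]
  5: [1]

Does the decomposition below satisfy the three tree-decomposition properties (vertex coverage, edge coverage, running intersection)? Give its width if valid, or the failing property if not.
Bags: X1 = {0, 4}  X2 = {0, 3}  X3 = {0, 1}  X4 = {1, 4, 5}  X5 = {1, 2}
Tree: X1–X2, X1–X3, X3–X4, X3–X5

A tree decomposition must satisfy three properties: every vertex lies in some bag; for every edge, both endpoints lie together in some bag; and for every vertex, the bags containing it form a connected subtree. Here bags containing vertex 4 are not connected in the tree, so the decomposition is invalid.

No — bags containing vertex 4 are not connected in the tree.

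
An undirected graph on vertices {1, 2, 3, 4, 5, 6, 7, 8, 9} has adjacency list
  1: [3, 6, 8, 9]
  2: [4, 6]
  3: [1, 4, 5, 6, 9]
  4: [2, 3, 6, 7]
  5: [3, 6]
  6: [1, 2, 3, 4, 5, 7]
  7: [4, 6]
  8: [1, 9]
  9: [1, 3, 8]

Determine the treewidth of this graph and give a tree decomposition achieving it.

Each bag holds 3 vertices, so the decomposition has width 2, which upper-bounds the treewidth. For the lower bound, the 3 vertices {1, 8, 9} are pairwise adjacent, and any tree decomposition puts a clique entirely inside one bag — forcing width ≥ 2. Combining the bounds, tw(G) = 2.

Treewidth 2.
Bags: B1 = {4, 6, 7}  B2 = {3, 4, 6}  B3 = {3, 5, 6}  B4 = {2, 4, 6}  B5 = {1, 3, 6}  B6 = {1, 3, 9}  B7 = {1, 8, 9}
Tree: B1–B2, B2–B3, B1–B4, B2–B5, B5–B6, B6–B7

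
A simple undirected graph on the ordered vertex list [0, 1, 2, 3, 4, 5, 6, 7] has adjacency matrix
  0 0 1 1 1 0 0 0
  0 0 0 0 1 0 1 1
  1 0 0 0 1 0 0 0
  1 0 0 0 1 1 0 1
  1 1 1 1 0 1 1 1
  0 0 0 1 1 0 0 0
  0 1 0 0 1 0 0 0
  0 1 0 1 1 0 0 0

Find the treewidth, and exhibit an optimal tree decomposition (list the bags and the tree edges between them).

The largest bag has 3 vertices, giving width 2; this decomposition certifies tw(G) ≤ 2. On the other hand G contains the 3-clique {1, 4, 6}. A clique must lie in a single bag of any decomposition, so no decomposition can have width below 2. Hence tw(G) = 2 exactly.

Treewidth 2.
One such decomposition:
Bags: B1 = {0, 3, 4}  B2 = {3, 4, 7}  B3 = {1, 4, 7}  B4 = {1, 4, 6}  B5 = {3, 4, 5}  B6 = {0, 2, 4}
Tree: B1–B2, B2–B3, B3–B4, B2–B5, B1–B6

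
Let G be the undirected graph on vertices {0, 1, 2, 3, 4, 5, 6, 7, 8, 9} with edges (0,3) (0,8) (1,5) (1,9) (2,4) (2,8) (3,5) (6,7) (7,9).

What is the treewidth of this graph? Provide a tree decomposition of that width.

Every bag has size at most 2, so the width is 2 − 1 = 1 and tw(G) ≤ 1. Since G has at least one edge (e.g. 4–2), it is not an edgeless graph, so tw(G) ≥ 1. Hence tw(G) = 1 exactly.

Treewidth 1.
One such decomposition:
Bags: B1 = {2, 4}  B2 = {2, 8}  B3 = {0, 8}  B4 = {0, 3}  B5 = {3, 5}  B6 = {1, 5}  B7 = {1, 9}  B8 = {7, 9}  B9 = {6, 7}
Tree: B1–B2, B2–B3, B3–B4, B4–B5, B5–B6, B6–B7, B7–B8, B8–B9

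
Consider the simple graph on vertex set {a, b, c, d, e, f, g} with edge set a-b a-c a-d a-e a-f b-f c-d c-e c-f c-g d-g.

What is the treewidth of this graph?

2

A width-2 tree decomposition is:
Bags: B1 = {a, c, f}  B2 = {a, b, f}  B3 = {a, c, e}  B4 = {a, c, d}  B5 = {c, d, g}
Tree: B1–B2, B1–B3, B3–B4, B4–B5
The largest bag has 3 vertices, giving width 2; this decomposition certifies tw(G) ≤ 2. On the other hand G contains the 3-clique {c, d, g}. A clique must lie in a single bag of any decomposition, so no decomposition can have width below 2. Therefore the treewidth is 2.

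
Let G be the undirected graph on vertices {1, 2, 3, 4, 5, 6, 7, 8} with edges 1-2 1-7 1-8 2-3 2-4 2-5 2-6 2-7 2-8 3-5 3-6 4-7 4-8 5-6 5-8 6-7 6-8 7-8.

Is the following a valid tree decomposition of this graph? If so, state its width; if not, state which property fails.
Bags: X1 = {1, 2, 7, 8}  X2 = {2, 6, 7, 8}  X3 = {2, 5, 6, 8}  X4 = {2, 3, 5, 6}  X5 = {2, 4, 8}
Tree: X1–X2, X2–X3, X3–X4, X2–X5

A tree decomposition must satisfy three properties: every vertex lies in some bag; for every edge, both endpoints lie together in some bag; and for every vertex, the bags containing it form a connected subtree. Here edge (7,4) lies in no bag, so the decomposition is invalid.

No — edge (7,4) lies in no bag.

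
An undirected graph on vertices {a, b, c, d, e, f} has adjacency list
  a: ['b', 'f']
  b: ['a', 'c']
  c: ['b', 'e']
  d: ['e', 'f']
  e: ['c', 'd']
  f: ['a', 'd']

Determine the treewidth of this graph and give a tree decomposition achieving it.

Treewidth 2.
One optimal decomposition is:
Bags: B1 = {d, e, f}  B2 = {a, e, f}  B3 = {a, b, e}  B4 = {b, c, e}
Tree: B1–B2, B2–B3, B3–B4

The largest bag has 3 vertices, giving width 2; this decomposition certifies tw(G) ≤ 2. Since e–d–f–a–b–c–e is a cycle in G, G is not acyclic. Forests are exactly the graphs of treewidth ≤ 1, so tw(G) ≥ 2. Combining the bounds, tw(G) = 2.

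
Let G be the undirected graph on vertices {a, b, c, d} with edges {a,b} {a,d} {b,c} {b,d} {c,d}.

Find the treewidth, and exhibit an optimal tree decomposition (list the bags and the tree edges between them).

The largest bag has 3 vertices, giving width 2; this decomposition certifies tw(G) ≤ 2. On the other hand G contains the 3-clique {b, c, d}. A clique must lie in a single bag of any decomposition, so no decomposition can have width below 2. The upper and lower bounds meet at 2, so that is the treewidth.

Treewidth 2.
Bags: B1 = {a, b, d}  B2 = {b, c, d}
Tree: B1–B2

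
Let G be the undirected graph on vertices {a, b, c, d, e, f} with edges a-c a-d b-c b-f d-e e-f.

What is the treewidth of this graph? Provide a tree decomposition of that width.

Every bag has size at most 3, so the width is 3 − 1 = 2 and tw(G) ≤ 2. The edges f–b–c–a–d–e–f form a cycle, so G is not a tree and its treewidth is at least 2. The upper and lower bounds meet at 2, so that is the treewidth.

Treewidth 2.
One such decomposition:
Bags: B1 = {b, c, f}  B2 = {a, c, f}  B3 = {a, d, f}  B4 = {d, e, f}
Tree: B1–B2, B2–B3, B3–B4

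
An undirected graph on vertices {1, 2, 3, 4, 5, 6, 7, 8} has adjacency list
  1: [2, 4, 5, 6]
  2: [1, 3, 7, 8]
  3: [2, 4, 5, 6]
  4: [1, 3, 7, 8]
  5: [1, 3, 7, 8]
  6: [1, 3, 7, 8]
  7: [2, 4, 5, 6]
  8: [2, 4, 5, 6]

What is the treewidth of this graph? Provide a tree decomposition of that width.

The largest bag has 5 vertices, giving width 4; this decomposition certifies tw(G) ≤ 4. For the lower bound: the 5 vertex sets {5,7}, {4,8}, {1,6}, {3}, {2} are disjoint, each induces a connected subgraph, and every pair is joined by at least one edge of G. Contracting each set to a single vertex therefore yields K_{5} as a minor, and since treewidth is minor-monotone, tw(G) ≥ tw(K_{5}) = 4. The upper and lower bounds meet at 4, so that is the treewidth.

Treewidth 4.
One optimal decomposition is:
Bags: B1 = {1, 3, 5, 7, 8}  B2 = {1, 3, 4, 7, 8}  B3 = {1, 3, 6, 7, 8}  B4 = {1, 2, 3, 7, 8}
Tree: B1–B2, B2–B3, B3–B4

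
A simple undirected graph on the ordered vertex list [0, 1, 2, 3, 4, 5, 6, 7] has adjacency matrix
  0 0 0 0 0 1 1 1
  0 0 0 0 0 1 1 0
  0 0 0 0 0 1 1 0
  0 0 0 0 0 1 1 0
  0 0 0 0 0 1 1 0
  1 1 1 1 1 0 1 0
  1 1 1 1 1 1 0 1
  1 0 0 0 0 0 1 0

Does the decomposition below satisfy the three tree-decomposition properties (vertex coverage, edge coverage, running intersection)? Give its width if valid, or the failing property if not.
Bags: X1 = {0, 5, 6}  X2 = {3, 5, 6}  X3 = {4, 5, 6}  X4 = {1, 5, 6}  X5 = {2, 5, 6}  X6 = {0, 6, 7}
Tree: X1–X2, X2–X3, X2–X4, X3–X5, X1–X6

Yes; width 2.

Checking the three conditions: (i) the bags cover all of {0, 1, 2, 3, 4, 5, 6, 7}; (ii) for each edge, some bag contains both endpoints; (iii) the bags containing any fixed vertex form a subtree. All hold, so the decomposition is valid with width 3 − 1 = 2.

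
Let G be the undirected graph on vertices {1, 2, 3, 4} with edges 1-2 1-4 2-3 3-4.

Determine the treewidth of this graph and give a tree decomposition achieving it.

Treewidth 2.
One optimal decomposition is:
Bags: B1 = {2, 3, 4}  B2 = {1, 2, 4}
Tree: B1–B2

Each bag holds 3 vertices, so the decomposition has width 2, which upper-bounds the treewidth. For the lower bound, G contains the cycle 2–3–4–1–2, so G is not a forest; only forests have treewidth ≤ 1, hence tw(G) ≥ 2. Combining the bounds, tw(G) = 2.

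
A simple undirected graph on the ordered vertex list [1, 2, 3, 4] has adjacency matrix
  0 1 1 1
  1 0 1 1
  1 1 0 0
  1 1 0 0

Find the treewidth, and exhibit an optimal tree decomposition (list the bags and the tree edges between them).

The largest bag has 3 vertices, giving width 2; this decomposition certifies tw(G) ≤ 2. On the other hand G contains the 3-clique {1, 2, 3}. A clique must lie in a single bag of any decomposition, so no decomposition can have width below 2. Hence tw(G) = 2 exactly.

Treewidth 2.
Bags: B1 = {1, 2, 3}  B2 = {1, 2, 4}
Tree: B1–B2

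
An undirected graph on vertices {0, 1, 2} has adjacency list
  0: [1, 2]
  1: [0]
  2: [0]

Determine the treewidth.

1

A width-1 tree decomposition is:
Bags: B1 = {0, 2}  B2 = {0, 1}
Tree: B1–B2
Each bag holds 2 vertices, so the decomposition has width 1, which upper-bounds the treewidth. Any graph with an edge has treewidth ≥ 1, and G has the edge 2–0. Hence tw(G) = 1 exactly.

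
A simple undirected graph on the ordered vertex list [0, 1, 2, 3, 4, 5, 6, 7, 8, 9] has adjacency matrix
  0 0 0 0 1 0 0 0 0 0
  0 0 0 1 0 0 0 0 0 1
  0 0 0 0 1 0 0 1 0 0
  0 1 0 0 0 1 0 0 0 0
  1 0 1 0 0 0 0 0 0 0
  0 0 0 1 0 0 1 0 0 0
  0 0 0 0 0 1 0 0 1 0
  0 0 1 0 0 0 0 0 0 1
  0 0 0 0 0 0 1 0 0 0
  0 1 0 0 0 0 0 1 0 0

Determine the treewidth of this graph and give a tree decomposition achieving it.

The largest bag has 2 vertices, giving width 1; this decomposition certifies tw(G) ≤ 1. Any graph with an edge has treewidth ≥ 1, and G has the edge 8–6. The upper and lower bounds meet at 1, so that is the treewidth.

Treewidth 1.
Bags: B1 = {6, 8}  B2 = {5, 6}  B3 = {3, 5}  B4 = {1, 3}  B5 = {1, 9}  B6 = {7, 9}  B7 = {2, 7}  B8 = {2, 4}  B9 = {0, 4}
Tree: B1–B2, B2–B3, B3–B4, B4–B5, B5–B6, B6–B7, B7–B8, B8–B9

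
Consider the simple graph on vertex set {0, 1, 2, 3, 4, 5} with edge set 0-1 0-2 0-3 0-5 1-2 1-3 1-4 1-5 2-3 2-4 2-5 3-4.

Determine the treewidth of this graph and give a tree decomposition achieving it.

Treewidth 3.
Bags: B1 = {0, 1, 2, 3}  B2 = {0, 1, 2, 5}  B3 = {1, 2, 3, 4}
Tree: B1–B2, B1–B3

Every bag has size at most 4, so the width is 4 − 1 = 3 and tw(G) ≤ 3. Conversely, {0, 1, 2, 3} is a clique of size 4, and the vertices of any clique must share a bag in every tree decomposition; so some bag has ≥ 4 vertices and tw(G) ≥ 3. Combining the bounds, tw(G) = 3.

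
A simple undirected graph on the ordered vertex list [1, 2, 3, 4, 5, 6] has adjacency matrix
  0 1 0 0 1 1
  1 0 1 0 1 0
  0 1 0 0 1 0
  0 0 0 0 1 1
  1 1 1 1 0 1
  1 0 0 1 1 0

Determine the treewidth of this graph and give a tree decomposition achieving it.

Each bag holds 3 vertices, so the decomposition has width 2, which upper-bounds the treewidth. For the lower bound, the 3 vertices {1, 2, 5} are pairwise adjacent, and any tree decomposition puts a clique entirely inside one bag — forcing width ≥ 2. The upper and lower bounds meet at 2, so that is the treewidth.

Treewidth 2.
Bags: B1 = {1, 2, 5}  B2 = {2, 3, 5}  B3 = {1, 5, 6}  B4 = {4, 5, 6}
Tree: B1–B2, B1–B3, B3–B4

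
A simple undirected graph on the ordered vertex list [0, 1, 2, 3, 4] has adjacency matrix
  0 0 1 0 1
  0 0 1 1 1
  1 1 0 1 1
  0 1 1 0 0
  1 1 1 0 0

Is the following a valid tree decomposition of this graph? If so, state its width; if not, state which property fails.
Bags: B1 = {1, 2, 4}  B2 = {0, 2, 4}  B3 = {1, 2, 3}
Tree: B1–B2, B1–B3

Vertex coverage: the bags together contain {0, 1, 2, 3, 4}, the full vertex set. Edge coverage: each edge of G has both endpoints in at least one bag. Running intersection: for every vertex, the bags containing it form a connected subtree. All three properties hold, so this is a valid tree decomposition of width max|bag| − 1 = 2, and hence tw(G) ≤ 2.

Yes; width 2.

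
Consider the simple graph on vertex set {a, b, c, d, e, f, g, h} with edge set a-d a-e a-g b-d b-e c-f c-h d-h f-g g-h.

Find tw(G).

A width-2 tree decomposition is:
Bags: B1 = {c, f, h}  B2 = {f, g, h}  B3 = {d, g, h}  B4 = {a, d, g}  B5 = {a, b, d}  B6 = {a, b, e}
Tree: B1–B2, B2–B3, B3–B4, B4–B5, B5–B6
The largest bag has 3 vertices, giving width 2; this decomposition certifies tw(G) ≤ 2. For the lower bound, G contains the cycle c–f–g–h–c, so G is not a forest; only forests have treewidth ≤ 1, hence tw(G) ≥ 2. Hence tw(G) = 2 exactly.

2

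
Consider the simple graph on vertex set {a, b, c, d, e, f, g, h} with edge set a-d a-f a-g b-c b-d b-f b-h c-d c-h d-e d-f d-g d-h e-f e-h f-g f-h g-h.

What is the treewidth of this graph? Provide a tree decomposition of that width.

Each bag holds 4 vertices, so the decomposition has width 3, which upper-bounds the treewidth. For the lower bound, the 4 vertices {b, c, d, h} are pairwise adjacent, and any tree decomposition puts a clique entirely inside one bag — forcing width ≥ 3. The upper and lower bounds meet at 3, so that is the treewidth.

Treewidth 3.
Bags: B1 = {a, d, f, g}  B2 = {d, f, g, h}  B3 = {b, d, f, h}  B4 = {d, e, f, h}  B5 = {b, c, d, h}
Tree: B1–B2, B2–B3, B3–B4, B3–B5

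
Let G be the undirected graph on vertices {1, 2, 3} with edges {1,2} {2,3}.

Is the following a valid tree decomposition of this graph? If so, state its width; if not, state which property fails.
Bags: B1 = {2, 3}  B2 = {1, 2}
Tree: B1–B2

Vertex coverage: the bags together contain {1, 2, 3}, the full vertex set. Edge coverage: each edge of G has both endpoints in at least one bag. Running intersection: for every vertex, the bags containing it form a connected subtree. All three properties hold, so this is a valid tree decomposition of width max|bag| − 1 = 1, and hence tw(G) ≤ 1.

Yes; width 1.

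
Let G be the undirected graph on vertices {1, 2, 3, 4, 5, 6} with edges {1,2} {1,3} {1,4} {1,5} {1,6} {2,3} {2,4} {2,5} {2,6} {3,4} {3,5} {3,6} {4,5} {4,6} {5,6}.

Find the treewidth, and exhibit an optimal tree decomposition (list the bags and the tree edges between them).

Treewidth 5.
Bags: B1 = {1, 2, 3, 4, 5, 6}
Tree: (single bag)

With just one bag of size 6, the width is 6 − 1 = 5, so tw(G) ≤ 5. Conversely, {1, 2, 3, 4, 5, 6} is a clique of size 6, and the vertices of any clique must share a bag in every tree decomposition; so some bag has ≥ 6 vertices and tw(G) ≥ 5. The upper and lower bounds meet at 5, so that is the treewidth.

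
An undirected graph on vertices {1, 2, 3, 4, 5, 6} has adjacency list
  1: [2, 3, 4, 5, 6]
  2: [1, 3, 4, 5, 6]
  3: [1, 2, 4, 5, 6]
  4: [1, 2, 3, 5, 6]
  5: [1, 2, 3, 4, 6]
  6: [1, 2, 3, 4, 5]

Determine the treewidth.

5

A width-5 tree decomposition is:
Bags: B1 = {1, 2, 3, 4, 5, 6}
Tree: (single bag)
With just one bag of size 6, the width is 6 − 1 = 5, so tw(G) ≤ 5. Conversely, {1, 2, 3, 4, 5, 6} is a clique of size 6, and the vertices of any clique must share a bag in every tree decomposition; so some bag has ≥ 6 vertices and tw(G) ≥ 5. The upper and lower bounds meet at 5, so that is the treewidth.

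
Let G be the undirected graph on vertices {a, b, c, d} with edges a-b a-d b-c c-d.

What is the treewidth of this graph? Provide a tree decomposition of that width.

Treewidth 2.
One such decomposition:
Bags: B1 = {a, b, c}  B2 = {a, c, d}
Tree: B1–B2

Every bag has size at most 3, so the width is 3 − 1 = 2 and tw(G) ≤ 2. The edges a–b–c–d–a form a cycle, so G is not a tree and its treewidth is at least 2. Therefore the treewidth is 2.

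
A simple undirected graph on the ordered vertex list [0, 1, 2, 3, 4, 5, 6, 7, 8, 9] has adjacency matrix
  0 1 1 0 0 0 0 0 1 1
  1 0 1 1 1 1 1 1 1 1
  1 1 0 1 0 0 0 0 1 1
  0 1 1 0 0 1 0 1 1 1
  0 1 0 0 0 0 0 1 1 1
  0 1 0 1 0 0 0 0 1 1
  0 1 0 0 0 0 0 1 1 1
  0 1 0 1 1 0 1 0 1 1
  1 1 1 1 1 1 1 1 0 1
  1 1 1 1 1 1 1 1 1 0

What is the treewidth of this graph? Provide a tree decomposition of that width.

Every bag has size at most 5, so the width is 5 − 1 = 4 and tw(G) ≤ 4. For the lower bound, the 5 vertices {0, 1, 2, 8, 9} are pairwise adjacent, and any tree decomposition puts a clique entirely inside one bag — forcing width ≥ 4. Therefore the treewidth is 4.

Treewidth 4.
Bags: B1 = {0, 1, 2, 8, 9}  B2 = {1, 2, 3, 8, 9}  B3 = {1, 3, 7, 8, 9}  B4 = {1, 6, 7, 8, 9}  B5 = {1, 4, 7, 8, 9}  B6 = {1, 3, 5, 8, 9}
Tree: B1–B2, B2–B3, B3–B4, B4–B5, B2–B6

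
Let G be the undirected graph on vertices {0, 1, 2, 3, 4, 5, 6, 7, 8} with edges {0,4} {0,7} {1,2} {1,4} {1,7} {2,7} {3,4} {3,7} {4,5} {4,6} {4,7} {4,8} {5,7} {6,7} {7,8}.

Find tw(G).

A width-2 tree decomposition is:
Bags: B1 = {1, 4, 7}  B2 = {1, 2, 7}  B3 = {4, 6, 7}  B4 = {4, 5, 7}  B5 = {4, 7, 8}  B6 = {0, 4, 7}  B7 = {3, 4, 7}
Tree: B1–B2, B1–B3, B3–B4, B4–B5, B3–B6, B3–B7
Every bag has size at most 3, so the width is 3 − 1 = 2 and tw(G) ≤ 2. For the lower bound, the 3 vertices {1, 2, 7} are pairwise adjacent, and any tree decomposition puts a clique entirely inside one bag — forcing width ≥ 2. Combining the bounds, tw(G) = 2.

2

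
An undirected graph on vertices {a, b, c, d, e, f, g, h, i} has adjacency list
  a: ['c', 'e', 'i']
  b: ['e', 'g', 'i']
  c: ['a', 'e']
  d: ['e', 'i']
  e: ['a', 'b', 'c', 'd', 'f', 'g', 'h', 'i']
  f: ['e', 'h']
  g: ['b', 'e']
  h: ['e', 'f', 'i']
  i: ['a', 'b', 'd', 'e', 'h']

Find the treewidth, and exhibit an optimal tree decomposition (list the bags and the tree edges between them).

Each bag holds 3 vertices, so the decomposition has width 2, which upper-bounds the treewidth. For the lower bound, the 3 vertices {b, e, g} are pairwise adjacent, and any tree decomposition puts a clique entirely inside one bag — forcing width ≥ 2. Combining the bounds, tw(G) = 2.

Treewidth 2.
Bags: B1 = {e, h, i}  B2 = {b, e, i}  B3 = {b, e, g}  B4 = {a, e, i}  B5 = {a, c, e}  B6 = {d, e, i}  B7 = {e, f, h}
Tree: B1–B2, B2–B3, B1–B4, B4–B5, B1–B6, B1–B7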